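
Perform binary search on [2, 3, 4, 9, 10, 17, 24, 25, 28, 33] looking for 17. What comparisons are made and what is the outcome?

Binary search for 17 in [2, 3, 4, 9, 10, 17, 24, 25, 28, 33]:

lo=0, hi=9, mid=4, arr[mid]=10 -> 10 < 17, search right half
lo=5, hi=9, mid=7, arr[mid]=25 -> 25 > 17, search left half
lo=5, hi=6, mid=5, arr[mid]=17 -> Found target at index 5!

Binary search finds 17 at index 5 after 3 comparisons. The search repeatedly halves the search space by comparing with the middle element.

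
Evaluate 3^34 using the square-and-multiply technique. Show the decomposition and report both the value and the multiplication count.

Computing 3^34 by squaring (build up from 3^1; each line after the first costs one multiplication):

3^1 = 3
3^2 = (3^1)^2 = 3^2 = 9
3^4 = (3^2)^2 = 9^2 = 81
3^8 = (3^4)^2 = 81^2 = 6561
3^16 = (3^8)^2 = 6561^2 = 43046721
3^17 = 3 * 3^16 = 3 * 43046721 = 129140163
3^34 = (3^17)^2 = 129140163^2 = 16677181699666569

Result: 16677181699666569
Multiplications needed: 6 (6 lines after 3^1)

3^34 = 16677181699666569. Using exponentiation by squaring, this requires 6 multiplications. The key idea: if the exponent is even, square the half-power; if odd, multiply by the base once.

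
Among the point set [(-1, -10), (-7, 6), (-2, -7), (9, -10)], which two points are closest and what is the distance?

Computing all pairwise distances among 4 points:

d((-1, -10), (-7, 6)) = 17.088
d((-1, -10), (-2, -7)) = 3.1623 <-- minimum
d((-1, -10), (9, -10)) = 10.0
d((-7, 6), (-2, -7)) = 13.9284
d((-7, 6), (9, -10)) = 22.6274
d((-2, -7), (9, -10)) = 11.4018

Closest pair: (-1, -10) and (-2, -7) with distance 3.1623

The closest pair is (-1, -10) and (-2, -7) with Euclidean distance 3.1623. For 4 points, brute-force pairwise comparison is shown above. For large n, the divide-and-conquer algorithm (sort by x, recurse on halves, check the dividing strip) achieves O(n log n).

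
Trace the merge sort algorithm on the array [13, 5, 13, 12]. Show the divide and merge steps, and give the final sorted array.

Merge sort trace:

Split: [13, 5, 13, 12] -> [13, 5] and [13, 12]
  Split: [13, 5] -> [13] and [5]
  Merge: [13] + [5] -> [5, 13]
  Split: [13, 12] -> [13] and [12]
  Merge: [13] + [12] -> [12, 13]
Merge: [5, 13] + [12, 13] -> [5, 12, 13, 13]

Final sorted array: [5, 12, 13, 13]

The merge sort proceeds by recursively splitting the array and merging sorted halves.
After all merges, the sorted array is [5, 12, 13, 13].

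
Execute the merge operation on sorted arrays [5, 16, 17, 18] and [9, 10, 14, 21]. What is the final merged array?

Merging process:

Compare 5 vs 9: take 5 from left. Merged: [5]
Compare 16 vs 9: take 9 from right. Merged: [5, 9]
Compare 16 vs 10: take 10 from right. Merged: [5, 9, 10]
Compare 16 vs 14: take 14 from right. Merged: [5, 9, 10, 14]
Compare 16 vs 21: take 16 from left. Merged: [5, 9, 10, 14, 16]
Compare 17 vs 21: take 17 from left. Merged: [5, 9, 10, 14, 16, 17]
Compare 18 vs 21: take 18 from left. Merged: [5, 9, 10, 14, 16, 17, 18]
Append remaining from right: [21]. Merged: [5, 9, 10, 14, 16, 17, 18, 21]

Final merged array: [5, 9, 10, 14, 16, 17, 18, 21]
Total comparisons: 7

The merged array is [5, 9, 10, 14, 16, 17, 18, 21], requiring 7 comparisons. The merge step runs in O(n) time where n is the total number of elements.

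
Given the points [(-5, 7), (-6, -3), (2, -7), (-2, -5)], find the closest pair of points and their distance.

Computing all pairwise distances among 4 points:

d((-5, 7), (-6, -3)) = 10.0499
d((-5, 7), (2, -7)) = 15.6525
d((-5, 7), (-2, -5)) = 12.3693
d((-6, -3), (2, -7)) = 8.9443
d((-6, -3), (-2, -5)) = 4.4721 <-- minimum
d((2, -7), (-2, -5)) = 4.4721 <-- minimum

Minimum distance: 4.4721 (tie among 2 pairs: (-6, -3) and (-2, -5); (2, -7) and (-2, -5))

The minimum Euclidean distance is 4.4721. There is a tie: 2 pairs achieve this minimum — (-6, -3) and (-2, -5); (2, -7) and (-2, -5). Any of these is a valid closest pair. For 4 points, brute-force pairwise comparison is shown above. For large n, the divide-and-conquer algorithm (sort by x, recurse on halves, check the dividing strip) achieves O(n log n).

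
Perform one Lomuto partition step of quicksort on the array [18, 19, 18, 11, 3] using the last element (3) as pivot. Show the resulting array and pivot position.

Lomuto partition with pivot = 3:

Initial array: [18, 19, 18, 11, 3]

arr[0]=18 > 3: no swap
arr[1]=19 > 3: no swap
arr[2]=18 > 3: no swap
arr[3]=11 > 3: no swap

Place pivot at position 0: [3, 19, 18, 11, 18]
Pivot position: 0

After partitioning with pivot 3, the array becomes [3, 19, 18, 11, 18]. The pivot is placed at index 0. All elements to the left of the pivot are <= 3, and all elements to the right are > 3.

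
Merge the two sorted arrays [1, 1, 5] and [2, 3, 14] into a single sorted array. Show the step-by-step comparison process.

Merging process:

Compare 1 vs 2: take 1 from left. Merged: [1]
Compare 1 vs 2: take 1 from left. Merged: [1, 1]
Compare 5 vs 2: take 2 from right. Merged: [1, 1, 2]
Compare 5 vs 3: take 3 from right. Merged: [1, 1, 2, 3]
Compare 5 vs 14: take 5 from left. Merged: [1, 1, 2, 3, 5]
Append remaining from right: [14]. Merged: [1, 1, 2, 3, 5, 14]

Final merged array: [1, 1, 2, 3, 5, 14]
Total comparisons: 5

The merged array is [1, 1, 2, 3, 5, 14], requiring 5 comparisons. The merge step runs in O(n) time where n is the total number of elements.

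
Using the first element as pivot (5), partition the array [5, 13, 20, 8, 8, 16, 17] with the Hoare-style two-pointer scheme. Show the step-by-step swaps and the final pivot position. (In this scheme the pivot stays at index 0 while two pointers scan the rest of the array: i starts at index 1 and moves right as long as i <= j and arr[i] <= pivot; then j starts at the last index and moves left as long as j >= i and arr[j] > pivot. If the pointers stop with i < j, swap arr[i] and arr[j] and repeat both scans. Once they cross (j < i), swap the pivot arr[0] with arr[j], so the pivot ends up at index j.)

Hoare-style two-pointer partition with pivot = 5:

Initial array: [5, 13, 20, 8, 8, 16, 17]

Pointers start at i = 1, j = 6.
i ends at 1, j ends at 0: the pointers have crossed (j < i), so scanning stops.

j = 0, so swapping arr[0] with arr[j] leaves the pivot at position 0: [5, 13, 20, 8, 8, 16, 17]
Pivot position: 0

After partitioning with pivot 5, the array becomes [5, 13, 20, 8, 8, 16, 17]. The pivot is placed at index 0. All elements to the left of the pivot are <= 5, and all elements to the right are > 5.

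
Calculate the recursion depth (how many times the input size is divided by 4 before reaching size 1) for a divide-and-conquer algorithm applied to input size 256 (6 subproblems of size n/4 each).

For divide and conquer with division factor 4:

Problem sizes at each level:
Level 0: 256
Level 1: 64
Level 2: 16
Level 3: 4
Level 4: 1

The root is level 0 and the size-1 base case is level 4 (the tree spans levels 0 through 4, i.e. 5 levels counting the root), so the depth is the number of divisions: log_4(256) = 4

The recursion tree depth is log_4(256) = 4. At each level, the problem size is divided by 4, so it takes 4 divisions to reduce to a base case of size 1. The algorithm makes 6 recursive calls at each level.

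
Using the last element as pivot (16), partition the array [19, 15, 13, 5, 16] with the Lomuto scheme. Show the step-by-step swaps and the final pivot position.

Lomuto partition with pivot = 16:

Initial array: [19, 15, 13, 5, 16]

arr[0]=19 > 16: no swap
arr[1]=15 <= 16: swap with position 0, array becomes [15, 19, 13, 5, 16]
arr[2]=13 <= 16: swap with position 1, array becomes [15, 13, 19, 5, 16]
arr[3]=5 <= 16: swap with position 2, array becomes [15, 13, 5, 19, 16]

Place pivot at position 3: [15, 13, 5, 16, 19]
Pivot position: 3

After partitioning with pivot 16, the array becomes [15, 13, 5, 16, 19]. The pivot is placed at index 3. All elements to the left of the pivot are <= 16, and all elements to the right are > 16.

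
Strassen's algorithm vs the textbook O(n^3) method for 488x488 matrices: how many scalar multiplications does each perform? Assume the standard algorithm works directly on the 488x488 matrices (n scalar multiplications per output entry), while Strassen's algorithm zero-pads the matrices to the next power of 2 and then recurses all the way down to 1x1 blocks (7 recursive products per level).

Matrix multiplication for 488x488 matrices:

Strassen's algorithm requires power-of-2 dimensions. Pad 488x488 to 512x512 (next power of 2).

Standard algorithm: 488^3 = 116214272 multiplications
Strassen's algorithm: 7^(log2(512)) = 7^9 = 40353607 multiplications
Savings: 116214272 - 40353607 = 75860665 multiplications

Standard: 116214272 multiplications (488^3). Strassen: 40353607 multiplications (7^9, after padding to 512x512). Strassen reduces 8 recursive multiplications to 7 at each level.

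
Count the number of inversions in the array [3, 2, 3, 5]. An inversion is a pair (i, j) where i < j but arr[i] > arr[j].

Finding inversions in [3, 2, 3, 5]:

(0, 1): arr[0]=3 > arr[1]=2

Total inversions: 1

The array has 1 inversion(s): (0,1). Each pair (i,j) satisfies i < j and arr[i] > arr[j].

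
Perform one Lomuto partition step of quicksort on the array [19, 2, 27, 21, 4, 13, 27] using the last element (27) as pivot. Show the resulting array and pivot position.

Lomuto partition with pivot = 27:

Initial array: [19, 2, 27, 21, 4, 13, 27]

arr[0]=19 <= 27: swap with position 0, array becomes [19, 2, 27, 21, 4, 13, 27]
arr[1]=2 <= 27: swap with position 1, array becomes [19, 2, 27, 21, 4, 13, 27]
arr[2]=27 <= 27: swap with position 2, array becomes [19, 2, 27, 21, 4, 13, 27]
arr[3]=21 <= 27: swap with position 3, array becomes [19, 2, 27, 21, 4, 13, 27]
arr[4]=4 <= 27: swap with position 4, array becomes [19, 2, 27, 21, 4, 13, 27]
arr[5]=13 <= 27: swap with position 5, array becomes [19, 2, 27, 21, 4, 13, 27]

Place pivot at position 6: [19, 2, 27, 21, 4, 13, 27]
Pivot position: 6

After partitioning with pivot 27, the array becomes [19, 2, 27, 21, 4, 13, 27]. The pivot is placed at index 6. All elements to the left of the pivot are <= 27, and all elements to the right are > 27.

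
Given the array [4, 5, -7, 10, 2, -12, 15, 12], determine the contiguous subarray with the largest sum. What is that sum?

Using Kadane's algorithm on [4, 5, -7, 10, 2, -12, 15, 12]:

Scanning through the array:
Position 1 (value 5): max_ending_here = 9, max_so_far = 9
Position 2 (value -7): max_ending_here = 2, max_so_far = 9
Position 3 (value 10): max_ending_here = 12, max_so_far = 12
Position 4 (value 2): max_ending_here = 14, max_so_far = 14
Position 5 (value -12): max_ending_here = 2, max_so_far = 14
Position 6 (value 15): max_ending_here = 17, max_so_far = 17
Position 7 (value 12): max_ending_here = 29, max_so_far = 29

Maximum subarray: [4, 5, -7, 10, 2, -12, 15, 12]
Maximum sum: 29

The maximum subarray is [4, 5, -7, 10, 2, -12, 15, 12] with sum 29. This subarray runs from index 0 to index 7.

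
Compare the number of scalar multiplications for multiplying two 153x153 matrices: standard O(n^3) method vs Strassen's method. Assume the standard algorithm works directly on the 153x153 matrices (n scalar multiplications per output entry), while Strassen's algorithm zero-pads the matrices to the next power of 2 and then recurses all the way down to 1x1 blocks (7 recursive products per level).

Matrix multiplication for 153x153 matrices:

Strassen's algorithm requires power-of-2 dimensions. Pad 153x153 to 256x256 (next power of 2).

Standard algorithm: 153^3 = 3581577 multiplications
Strassen's algorithm: 7^(log2(256)) = 7^8 = 5764801 multiplications
Difference: 3581577 - 5764801 = -2183224 (Strassen uses MORE here due to padding overhead — for small or just-over-power-of-2 n, padding can outweigh the per-level savings)

Standard: 3581577 multiplications (153^3). Strassen: 5764801 multiplications (7^8, after padding to 256x256). Strassen reduces 8 recursive multiplications to 7 at each level.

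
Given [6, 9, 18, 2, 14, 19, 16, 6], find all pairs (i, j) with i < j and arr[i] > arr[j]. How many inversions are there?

Finding inversions in [6, 9, 18, 2, 14, 19, 16, 6]:

(0, 3): arr[0]=6 > arr[3]=2
(1, 3): arr[1]=9 > arr[3]=2
(1, 7): arr[1]=9 > arr[7]=6
(2, 3): arr[2]=18 > arr[3]=2
(2, 4): arr[2]=18 > arr[4]=14
(2, 6): arr[2]=18 > arr[6]=16
(2, 7): arr[2]=18 > arr[7]=6
(4, 7): arr[4]=14 > arr[7]=6
(5, 6): arr[5]=19 > arr[6]=16
(5, 7): arr[5]=19 > arr[7]=6
(6, 7): arr[6]=16 > arr[7]=6

Total inversions: 11

The array has 11 inversion(s): (0,3), (1,3), (1,7), (2,3), (2,4), (2,6), (2,7), (4,7), (5,6), (5,7), (6,7). Each pair (i,j) satisfies i < j and arr[i] > arr[j].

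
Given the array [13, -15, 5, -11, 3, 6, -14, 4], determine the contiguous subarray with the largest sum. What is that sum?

Using Kadane's algorithm on [13, -15, 5, -11, 3, 6, -14, 4]:

Scanning through the array:
Position 1 (value -15): max_ending_here = -2, max_so_far = 13
Position 2 (value 5): max_ending_here = 5, max_so_far = 13
Position 3 (value -11): max_ending_here = -6, max_so_far = 13
Position 4 (value 3): max_ending_here = 3, max_so_far = 13
Position 5 (value 6): max_ending_here = 9, max_so_far = 13
Position 6 (value -14): max_ending_here = -5, max_so_far = 13
Position 7 (value 4): max_ending_here = 4, max_so_far = 13

Maximum subarray: [13]
Maximum sum: 13

The maximum subarray is [13] with sum 13. This subarray runs from index 0 to index 0.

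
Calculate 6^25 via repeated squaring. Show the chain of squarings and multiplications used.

Computing 6^25 by squaring (build up from 6^1; each line after the first costs one multiplication):

6^1 = 6
6^2 = (6^1)^2 = 6^2 = 36
6^3 = 6 * 6^2 = 6 * 36 = 216
6^6 = (6^3)^2 = 216^2 = 46656
6^12 = (6^6)^2 = 46656^2 = 2176782336
6^24 = (6^12)^2 = 2176782336^2 = 4738381338321616896
6^25 = 6 * 6^24 = 6 * 4738381338321616896 = 28430288029929701376

Result: 28430288029929701376
Multiplications needed: 6 (6 lines after 6^1)

6^25 = 28430288029929701376. Using exponentiation by squaring, this requires 6 multiplications. The key idea: if the exponent is even, square the half-power; if odd, multiply by the base once.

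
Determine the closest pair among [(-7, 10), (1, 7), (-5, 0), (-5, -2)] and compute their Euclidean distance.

Computing all pairwise distances among 4 points:

d((-7, 10), (1, 7)) = 8.544
d((-7, 10), (-5, 0)) = 10.198
d((-7, 10), (-5, -2)) = 12.1655
d((1, 7), (-5, 0)) = 9.2195
d((1, 7), (-5, -2)) = 10.8167
d((-5, 0), (-5, -2)) = 2.0 <-- minimum

Closest pair: (-5, 0) and (-5, -2) with distance 2.0

The closest pair is (-5, 0) and (-5, -2) with Euclidean distance 2.0. For 4 points, brute-force pairwise comparison is shown above. For large n, the divide-and-conquer algorithm (sort by x, recurse on halves, check the dividing strip) achieves O(n log n).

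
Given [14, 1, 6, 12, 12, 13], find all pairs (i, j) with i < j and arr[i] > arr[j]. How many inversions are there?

Finding inversions in [14, 1, 6, 12, 12, 13]:

(0, 1): arr[0]=14 > arr[1]=1
(0, 2): arr[0]=14 > arr[2]=6
(0, 3): arr[0]=14 > arr[3]=12
(0, 4): arr[0]=14 > arr[4]=12
(0, 5): arr[0]=14 > arr[5]=13

Total inversions: 5

The array has 5 inversion(s): (0,1), (0,2), (0,3), (0,4), (0,5). Each pair (i,j) satisfies i < j and arr[i] > arr[j].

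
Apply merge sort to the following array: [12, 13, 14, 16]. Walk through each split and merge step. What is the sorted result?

Merge sort trace:

Split: [12, 13, 14, 16] -> [12, 13] and [14, 16]
  Split: [12, 13] -> [12] and [13]
  Merge: [12] + [13] -> [12, 13]
  Split: [14, 16] -> [14] and [16]
  Merge: [14] + [16] -> [14, 16]
Merge: [12, 13] + [14, 16] -> [12, 13, 14, 16]

Final sorted array: [12, 13, 14, 16]

The merge sort proceeds by recursively splitting the array and merging sorted halves.
After all merges, the sorted array is [12, 13, 14, 16].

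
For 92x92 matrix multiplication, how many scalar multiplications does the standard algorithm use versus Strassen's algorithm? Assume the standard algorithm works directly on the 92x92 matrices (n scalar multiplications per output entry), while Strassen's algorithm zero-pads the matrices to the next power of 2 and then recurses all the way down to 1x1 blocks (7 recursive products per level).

Matrix multiplication for 92x92 matrices:

Strassen's algorithm requires power-of-2 dimensions. Pad 92x92 to 128x128 (next power of 2).

Standard algorithm: 92^3 = 778688 multiplications
Strassen's algorithm: 7^(log2(128)) = 7^7 = 823543 multiplications
Difference: 778688 - 823543 = -44855 (Strassen uses MORE here due to padding overhead — for small or just-over-power-of-2 n, padding can outweigh the per-level savings)

Standard: 778688 multiplications (92^3). Strassen: 823543 multiplications (7^7, after padding to 128x128). Strassen reduces 8 recursive multiplications to 7 at each level.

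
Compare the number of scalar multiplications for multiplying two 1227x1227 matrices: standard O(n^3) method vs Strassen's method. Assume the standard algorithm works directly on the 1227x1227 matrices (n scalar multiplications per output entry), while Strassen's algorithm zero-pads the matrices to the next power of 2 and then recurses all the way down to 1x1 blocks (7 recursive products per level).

Matrix multiplication for 1227x1227 matrices:

Strassen's algorithm requires power-of-2 dimensions. Pad 1227x1227 to 2048x2048 (next power of 2).

Standard algorithm: 1227^3 = 1847284083 multiplications
Strassen's algorithm: 7^(log2(2048)) = 7^11 = 1977326743 multiplications
Difference: 1847284083 - 1977326743 = -130042660 (Strassen uses MORE here due to padding overhead — for small or just-over-power-of-2 n, padding can outweigh the per-level savings)

Standard: 1847284083 multiplications (1227^3). Strassen: 1977326743 multiplications (7^11, after padding to 2048x2048). Strassen reduces 8 recursive multiplications to 7 at each level.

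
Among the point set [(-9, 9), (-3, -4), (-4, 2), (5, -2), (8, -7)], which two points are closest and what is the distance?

Computing all pairwise distances among 5 points:

d((-9, 9), (-3, -4)) = 14.3178
d((-9, 9), (-4, 2)) = 8.6023
d((-9, 9), (5, -2)) = 17.8045
d((-9, 9), (8, -7)) = 23.3452
d((-3, -4), (-4, 2)) = 6.0828
d((-3, -4), (5, -2)) = 8.2462
d((-3, -4), (8, -7)) = 11.4018
d((-4, 2), (5, -2)) = 9.8489
d((-4, 2), (8, -7)) = 15.0
d((5, -2), (8, -7)) = 5.831 <-- minimum

Closest pair: (5, -2) and (8, -7) with distance 5.831

The closest pair is (5, -2) and (8, -7) with Euclidean distance 5.831. For 5 points, brute-force pairwise comparison is shown above. For large n, the divide-and-conquer algorithm (sort by x, recurse on halves, check the dividing strip) achieves O(n log n).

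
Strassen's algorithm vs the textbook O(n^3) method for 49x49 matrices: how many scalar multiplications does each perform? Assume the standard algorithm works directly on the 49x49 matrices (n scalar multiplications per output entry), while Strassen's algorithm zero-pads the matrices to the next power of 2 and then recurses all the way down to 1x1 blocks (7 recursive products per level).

Matrix multiplication for 49x49 matrices:

Strassen's algorithm requires power-of-2 dimensions. Pad 49x49 to 64x64 (next power of 2).

Standard algorithm: 49^3 = 117649 multiplications
Strassen's algorithm: 7^(log2(64)) = 7^6 = 117649 multiplications
Savings: 117649 - 117649 = 0 multiplications

Standard: 117649 multiplications (49^3). Strassen: 117649 multiplications (7^6, after padding to 64x64). Strassen reduces 8 recursive multiplications to 7 at each level.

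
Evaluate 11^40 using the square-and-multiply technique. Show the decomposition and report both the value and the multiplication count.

Computing 11^40 by squaring (build up from 11^1; each line after the first costs one multiplication):

11^1 = 11
11^2 = (11^1)^2 = 11^2 = 121
11^4 = (11^2)^2 = 121^2 = 14641
11^5 = 11 * 11^4 = 11 * 14641 = 161051
11^10 = (11^5)^2 = 161051^2 = 25937424601
11^20 = (11^10)^2 = 25937424601^2 = 672749994932560009201
11^40 = (11^20)^2 = 672749994932560009201^2 = 452592555681759518058893560348969204658401

Result: 452592555681759518058893560348969204658401
Multiplications needed: 6 (6 lines after 11^1)

11^40 = 452592555681759518058893560348969204658401. Using exponentiation by squaring, this requires 6 multiplications. The key idea: if the exponent is even, square the half-power; if odd, multiply by the base once.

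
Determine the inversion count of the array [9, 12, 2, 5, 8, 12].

Finding inversions in [9, 12, 2, 5, 8, 12]:

(0, 2): arr[0]=9 > arr[2]=2
(0, 3): arr[0]=9 > arr[3]=5
(0, 4): arr[0]=9 > arr[4]=8
(1, 2): arr[1]=12 > arr[2]=2
(1, 3): arr[1]=12 > arr[3]=5
(1, 4): arr[1]=12 > arr[4]=8

Total inversions: 6

The array has 6 inversion(s): (0,2), (0,3), (0,4), (1,2), (1,3), (1,4). Each pair (i,j) satisfies i < j and arr[i] > arr[j].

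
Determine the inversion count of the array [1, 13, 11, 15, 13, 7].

Finding inversions in [1, 13, 11, 15, 13, 7]:

(1, 2): arr[1]=13 > arr[2]=11
(1, 5): arr[1]=13 > arr[5]=7
(2, 5): arr[2]=11 > arr[5]=7
(3, 4): arr[3]=15 > arr[4]=13
(3, 5): arr[3]=15 > arr[5]=7
(4, 5): arr[4]=13 > arr[5]=7

Total inversions: 6

The array has 6 inversion(s): (1,2), (1,5), (2,5), (3,4), (3,5), (4,5). Each pair (i,j) satisfies i < j and arr[i] > arr[j].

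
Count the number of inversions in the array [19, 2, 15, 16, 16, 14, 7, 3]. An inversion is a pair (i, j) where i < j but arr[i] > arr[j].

Finding inversions in [19, 2, 15, 16, 16, 14, 7, 3]:

(0, 1): arr[0]=19 > arr[1]=2
(0, 2): arr[0]=19 > arr[2]=15
(0, 3): arr[0]=19 > arr[3]=16
(0, 4): arr[0]=19 > arr[4]=16
(0, 5): arr[0]=19 > arr[5]=14
(0, 6): arr[0]=19 > arr[6]=7
(0, 7): arr[0]=19 > arr[7]=3
(2, 5): arr[2]=15 > arr[5]=14
(2, 6): arr[2]=15 > arr[6]=7
(2, 7): arr[2]=15 > arr[7]=3
(3, 5): arr[3]=16 > arr[5]=14
(3, 6): arr[3]=16 > arr[6]=7
(3, 7): arr[3]=16 > arr[7]=3
(4, 5): arr[4]=16 > arr[5]=14
(4, 6): arr[4]=16 > arr[6]=7
(4, 7): arr[4]=16 > arr[7]=3
(5, 6): arr[5]=14 > arr[6]=7
(5, 7): arr[5]=14 > arr[7]=3
(6, 7): arr[6]=7 > arr[7]=3

Total inversions: 19

The array has 19 inversion(s): (0,1), (0,2), (0,3), (0,4), (0,5), (0,6), (0,7), (2,5), (2,6), (2,7), (3,5), (3,6), (3,7), (4,5), (4,6), (4,7), (5,6), (5,7), (6,7). Each pair (i,j) satisfies i < j and arr[i] > arr[j].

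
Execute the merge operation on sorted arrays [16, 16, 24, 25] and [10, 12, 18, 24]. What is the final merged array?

Merging process:

Compare 16 vs 10: take 10 from right. Merged: [10]
Compare 16 vs 12: take 12 from right. Merged: [10, 12]
Compare 16 vs 18: take 16 from left. Merged: [10, 12, 16]
Compare 16 vs 18: take 16 from left. Merged: [10, 12, 16, 16]
Compare 24 vs 18: take 18 from right. Merged: [10, 12, 16, 16, 18]
Compare 24 vs 24: take 24 from left. Merged: [10, 12, 16, 16, 18, 24]
Compare 25 vs 24: take 24 from right. Merged: [10, 12, 16, 16, 18, 24, 24]
Append remaining from left: [25]. Merged: [10, 12, 16, 16, 18, 24, 24, 25]

Final merged array: [10, 12, 16, 16, 18, 24, 24, 25]
Total comparisons: 7

The merged array is [10, 12, 16, 16, 18, 24, 24, 25], requiring 7 comparisons. The merge step runs in O(n) time where n is the total number of elements.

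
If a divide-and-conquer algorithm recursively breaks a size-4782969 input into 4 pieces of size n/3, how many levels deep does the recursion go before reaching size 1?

For divide and conquer with division factor 3:

Problem sizes at each level:
Level 0: 4782969
Level 1: 1594323
Level 2: 531441
Level 3: 177147
Level 4: 59049
Level 5: 19683
Level 6: 6561
Level 7: 2187
Level 8: 729
Level 9: 243
Level 10: 81
Level 11: 27
Level 12: 9
Level 13: 3
Level 14: 1

The root is level 0 and the size-1 base case is level 14 (the tree spans levels 0 through 14, i.e. 15 levels counting the root), so the depth is the number of divisions: log_3(4782969) = 14

The recursion tree depth is log_3(4782969) = 14. At each level, the problem size is divided by 3, so it takes 14 divisions to reduce to a base case of size 1. The algorithm makes 4 recursive calls at each level.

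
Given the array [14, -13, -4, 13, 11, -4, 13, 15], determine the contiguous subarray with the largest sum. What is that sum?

Using Kadane's algorithm on [14, -13, -4, 13, 11, -4, 13, 15]:

Scanning through the array:
Position 1 (value -13): max_ending_here = 1, max_so_far = 14
Position 2 (value -4): max_ending_here = -3, max_so_far = 14
Position 3 (value 13): max_ending_here = 13, max_so_far = 14
Position 4 (value 11): max_ending_here = 24, max_so_far = 24
Position 5 (value -4): max_ending_here = 20, max_so_far = 24
Position 6 (value 13): max_ending_here = 33, max_so_far = 33
Position 7 (value 15): max_ending_here = 48, max_so_far = 48

Maximum subarray: [13, 11, -4, 13, 15]
Maximum sum: 48

The maximum subarray is [13, 11, -4, 13, 15] with sum 48. This subarray runs from index 3 to index 7.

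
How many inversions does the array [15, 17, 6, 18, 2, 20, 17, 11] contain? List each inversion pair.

Finding inversions in [15, 17, 6, 18, 2, 20, 17, 11]:

(0, 2): arr[0]=15 > arr[2]=6
(0, 4): arr[0]=15 > arr[4]=2
(0, 7): arr[0]=15 > arr[7]=11
(1, 2): arr[1]=17 > arr[2]=6
(1, 4): arr[1]=17 > arr[4]=2
(1, 7): arr[1]=17 > arr[7]=11
(2, 4): arr[2]=6 > arr[4]=2
(3, 4): arr[3]=18 > arr[4]=2
(3, 6): arr[3]=18 > arr[6]=17
(3, 7): arr[3]=18 > arr[7]=11
(5, 6): arr[5]=20 > arr[6]=17
(5, 7): arr[5]=20 > arr[7]=11
(6, 7): arr[6]=17 > arr[7]=11

Total inversions: 13

The array has 13 inversion(s): (0,2), (0,4), (0,7), (1,2), (1,4), (1,7), (2,4), (3,4), (3,6), (3,7), (5,6), (5,7), (6,7). Each pair (i,j) satisfies i < j and arr[i] > arr[j].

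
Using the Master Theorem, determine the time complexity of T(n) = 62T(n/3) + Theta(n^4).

Master Theorem for T(n) = 62T(n/3) + O(n^4):

a = 62, b = 3, c = 4
log_b(a) = log_3(62) = 3.7567

Case 3: c = 4 > log_3(62) = 3.7567
T(n) = O(n^4) = O(n^4)

For T(n) = 62T(n/3) + O(n^4): log_3(62) = 3.7567. This is Case 3 of the Master Theorem (c > log_b(a), work dominated by root), giving O(n^4).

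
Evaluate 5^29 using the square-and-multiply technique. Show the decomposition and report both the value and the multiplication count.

Computing 5^29 by squaring (build up from 5^1; each line after the first costs one multiplication):

5^1 = 5
5^2 = (5^1)^2 = 5^2 = 25
5^3 = 5 * 5^2 = 5 * 25 = 125
5^6 = (5^3)^2 = 125^2 = 15625
5^7 = 5 * 5^6 = 5 * 15625 = 78125
5^14 = (5^7)^2 = 78125^2 = 6103515625
5^28 = (5^14)^2 = 6103515625^2 = 37252902984619140625
5^29 = 5 * 5^28 = 5 * 37252902984619140625 = 186264514923095703125

Result: 186264514923095703125
Multiplications needed: 7 (7 lines after 5^1)

5^29 = 186264514923095703125. Using exponentiation by squaring, this requires 7 multiplications. The key idea: if the exponent is even, square the half-power; if odd, multiply by the base once.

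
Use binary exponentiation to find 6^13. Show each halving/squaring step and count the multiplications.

Computing 6^13 by squaring (build up from 6^1; each line after the first costs one multiplication):

6^1 = 6
6^2 = (6^1)^2 = 6^2 = 36
6^3 = 6 * 6^2 = 6 * 36 = 216
6^6 = (6^3)^2 = 216^2 = 46656
6^12 = (6^6)^2 = 46656^2 = 2176782336
6^13 = 6 * 6^12 = 6 * 2176782336 = 13060694016

Result: 13060694016
Multiplications needed: 5 (5 lines after 6^1)

6^13 = 13060694016. Using exponentiation by squaring, this requires 5 multiplications. The key idea: if the exponent is even, square the half-power; if odd, multiply by the base once.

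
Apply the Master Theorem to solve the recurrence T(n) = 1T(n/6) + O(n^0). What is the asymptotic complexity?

Master Theorem for T(n) = 1T(n/6) + O(n^0):

a = 1, b = 6, c = 0
log_b(a) = log_6(1) = 0.0000

Case 2: c = 0 = log_6(1) = 0.0000
T(n) = O(n^0 log n) = O(log n)

For T(n) = 1T(n/6) + O(n^0): log_6(1) = 0.0000. This is Case 2 of the Master Theorem (c = log_b(a), equal work at all levels), giving O(log n).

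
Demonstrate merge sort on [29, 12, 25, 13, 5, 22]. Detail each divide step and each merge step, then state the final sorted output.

Merge sort trace:

Split: [29, 12, 25, 13, 5, 22] -> [29, 12, 25] and [13, 5, 22]
  Split: [29, 12, 25] -> [29] and [12, 25]
    Split: [12, 25] -> [12] and [25]
    Merge: [12] + [25] -> [12, 25]
  Merge: [29] + [12, 25] -> [12, 25, 29]
  Split: [13, 5, 22] -> [13] and [5, 22]
    Split: [5, 22] -> [5] and [22]
    Merge: [5] + [22] -> [5, 22]
  Merge: [13] + [5, 22] -> [5, 13, 22]
Merge: [12, 25, 29] + [5, 13, 22] -> [5, 12, 13, 22, 25, 29]

Final sorted array: [5, 12, 13, 22, 25, 29]

The merge sort proceeds by recursively splitting the array and merging sorted halves.
After all merges, the sorted array is [5, 12, 13, 22, 25, 29].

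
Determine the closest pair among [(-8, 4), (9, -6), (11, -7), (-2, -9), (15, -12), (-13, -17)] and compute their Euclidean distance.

Computing all pairwise distances among 6 points:

d((-8, 4), (9, -6)) = 19.7231
d((-8, 4), (11, -7)) = 21.9545
d((-8, 4), (-2, -9)) = 14.3178
d((-8, 4), (15, -12)) = 28.0179
d((-8, 4), (-13, -17)) = 21.587
d((9, -6), (11, -7)) = 2.2361 <-- minimum
d((9, -6), (-2, -9)) = 11.4018
d((9, -6), (15, -12)) = 8.4853
d((9, -6), (-13, -17)) = 24.5967
d((11, -7), (-2, -9)) = 13.1529
d((11, -7), (15, -12)) = 6.4031
d((11, -7), (-13, -17)) = 26.0
d((-2, -9), (15, -12)) = 17.2627
d((-2, -9), (-13, -17)) = 13.6015
d((15, -12), (-13, -17)) = 28.4429

Closest pair: (9, -6) and (11, -7) with distance 2.2361

The closest pair is (9, -6) and (11, -7) with Euclidean distance 2.2361. For 6 points, brute-force pairwise comparison is shown above. For large n, the divide-and-conquer algorithm (sort by x, recurse on halves, check the dividing strip) achieves O(n log n).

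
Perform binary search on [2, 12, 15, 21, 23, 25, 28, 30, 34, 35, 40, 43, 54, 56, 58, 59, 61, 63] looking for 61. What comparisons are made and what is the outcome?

Binary search for 61 in [2, 12, 15, 21, 23, 25, 28, 30, 34, 35, 40, 43, 54, 56, 58, 59, 61, 63]:

lo=0, hi=17, mid=8, arr[mid]=34 -> 34 < 61, search right half
lo=9, hi=17, mid=13, arr[mid]=56 -> 56 < 61, search right half
lo=14, hi=17, mid=15, arr[mid]=59 -> 59 < 61, search right half
lo=16, hi=17, mid=16, arr[mid]=61 -> Found target at index 16!

Binary search finds 61 at index 16 after 4 comparisons. The search repeatedly halves the search space by comparing with the middle element.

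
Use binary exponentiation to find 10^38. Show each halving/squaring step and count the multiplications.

Computing 10^38 by squaring (build up from 10^1; each line after the first costs one multiplication):

10^1 = 10
10^2 = (10^1)^2 = 10^2 = 100
10^4 = (10^2)^2 = 100^2 = 10000
10^8 = (10^4)^2 = 10000^2 = 100000000
10^9 = 10 * 10^8 = 10 * 100000000 = 1000000000
10^18 = (10^9)^2 = 1000000000^2 = 1000000000000000000
10^19 = 10 * 10^18 = 10 * 1000000000000000000 = 10000000000000000000
10^38 = (10^19)^2 = 10000000000000000000^2 = 100000000000000000000000000000000000000

Result: 100000000000000000000000000000000000000
Multiplications needed: 7 (7 lines after 10^1)

10^38 = 100000000000000000000000000000000000000. Using exponentiation by squaring, this requires 7 multiplications. The key idea: if the exponent is even, square the half-power; if odd, multiply by the base once.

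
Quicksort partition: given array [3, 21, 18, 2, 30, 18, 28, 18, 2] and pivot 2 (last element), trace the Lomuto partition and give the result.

Lomuto partition with pivot = 2:

Initial array: [3, 21, 18, 2, 30, 18, 28, 18, 2]

arr[0]=3 > 2: no swap
arr[1]=21 > 2: no swap
arr[2]=18 > 2: no swap
arr[3]=2 <= 2: swap with position 0, array becomes [2, 21, 18, 3, 30, 18, 28, 18, 2]
arr[4]=30 > 2: no swap
arr[5]=18 > 2: no swap
arr[6]=28 > 2: no swap
arr[7]=18 > 2: no swap

Place pivot at position 1: [2, 2, 18, 3, 30, 18, 28, 18, 21]
Pivot position: 1

After partitioning with pivot 2, the array becomes [2, 2, 18, 3, 30, 18, 28, 18, 21]. The pivot is placed at index 1. All elements to the left of the pivot are <= 2, and all elements to the right are > 2.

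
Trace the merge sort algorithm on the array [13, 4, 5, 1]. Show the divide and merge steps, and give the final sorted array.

Merge sort trace:

Split: [13, 4, 5, 1] -> [13, 4] and [5, 1]
  Split: [13, 4] -> [13] and [4]
  Merge: [13] + [4] -> [4, 13]
  Split: [5, 1] -> [5] and [1]
  Merge: [5] + [1] -> [1, 5]
Merge: [4, 13] + [1, 5] -> [1, 4, 5, 13]

Final sorted array: [1, 4, 5, 13]

The merge sort proceeds by recursively splitting the array and merging sorted halves.
After all merges, the sorted array is [1, 4, 5, 13].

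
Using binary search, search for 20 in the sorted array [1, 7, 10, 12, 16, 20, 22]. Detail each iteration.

Binary search for 20 in [1, 7, 10, 12, 16, 20, 22]:

lo=0, hi=6, mid=3, arr[mid]=12 -> 12 < 20, search right half
lo=4, hi=6, mid=5, arr[mid]=20 -> Found target at index 5!

Binary search finds 20 at index 5 after 2 comparisons. The search repeatedly halves the search space by comparing with the middle element.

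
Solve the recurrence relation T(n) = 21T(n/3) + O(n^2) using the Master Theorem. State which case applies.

Master Theorem for T(n) = 21T(n/3) + O(n^2):

a = 21, b = 3, c = 2
log_b(a) = log_3(21) = 2.7712

Case 1: c = 2 < log_3(21) = 2.7712
T(n) = O(n^(log_3 21))

For T(n) = 21T(n/3) + O(n^2): log_3(21) = 2.7712. This is Case 1 of the Master Theorem (c < log_b(a), work dominated by leaves), giving O(n^(log_3 21)).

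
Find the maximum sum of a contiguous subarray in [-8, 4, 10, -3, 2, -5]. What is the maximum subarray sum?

Using Kadane's algorithm on [-8, 4, 10, -3, 2, -5]:

Scanning through the array:
Position 1 (value 4): max_ending_here = 4, max_so_far = 4
Position 2 (value 10): max_ending_here = 14, max_so_far = 14
Position 3 (value -3): max_ending_here = 11, max_so_far = 14
Position 4 (value 2): max_ending_here = 13, max_so_far = 14
Position 5 (value -5): max_ending_here = 8, max_so_far = 14

Maximum subarray: [4, 10]
Maximum sum: 14

The maximum subarray is [4, 10] with sum 14. This subarray runs from index 1 to index 2.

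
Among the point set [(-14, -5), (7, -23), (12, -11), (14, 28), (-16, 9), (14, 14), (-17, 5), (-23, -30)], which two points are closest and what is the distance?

Computing all pairwise distances among 8 points:

d((-14, -5), (7, -23)) = 27.6586
d((-14, -5), (12, -11)) = 26.6833
d((-14, -5), (14, 28)) = 43.2782
d((-14, -5), (-16, 9)) = 14.1421
d((-14, -5), (14, 14)) = 33.8378
d((-14, -5), (-17, 5)) = 10.4403
d((-14, -5), (-23, -30)) = 26.5707
d((7, -23), (12, -11)) = 13.0
d((7, -23), (14, 28)) = 51.4782
d((7, -23), (-16, 9)) = 39.4081
d((7, -23), (14, 14)) = 37.6563
d((7, -23), (-17, 5)) = 36.8782
d((7, -23), (-23, -30)) = 30.8058
d((12, -11), (14, 28)) = 39.0512
d((12, -11), (-16, 9)) = 34.4093
d((12, -11), (14, 14)) = 25.0799
d((12, -11), (-17, 5)) = 33.121
d((12, -11), (-23, -30)) = 39.8246
d((14, 28), (-16, 9)) = 35.5106
d((14, 28), (14, 14)) = 14.0
d((14, 28), (-17, 5)) = 38.6005
d((14, 28), (-23, -30)) = 68.7968
d((-16, 9), (14, 14)) = 30.4138
d((-16, 9), (-17, 5)) = 4.1231 <-- minimum
d((-16, 9), (-23, -30)) = 39.6232
d((14, 14), (-17, 5)) = 32.28
d((14, 14), (-23, -30)) = 57.4891
d((-17, 5), (-23, -30)) = 35.5106

Closest pair: (-16, 9) and (-17, 5) with distance 4.1231

The closest pair is (-16, 9) and (-17, 5) with Euclidean distance 4.1231. For 8 points, brute-force pairwise comparison is shown above. For large n, the divide-and-conquer algorithm (sort by x, recurse on halves, check the dividing strip) achieves O(n log n).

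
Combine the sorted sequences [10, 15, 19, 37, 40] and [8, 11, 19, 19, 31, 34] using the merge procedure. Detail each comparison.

Merging process:

Compare 10 vs 8: take 8 from right. Merged: [8]
Compare 10 vs 11: take 10 from left. Merged: [8, 10]
Compare 15 vs 11: take 11 from right. Merged: [8, 10, 11]
Compare 15 vs 19: take 15 from left. Merged: [8, 10, 11, 15]
Compare 19 vs 19: take 19 from left. Merged: [8, 10, 11, 15, 19]
Compare 37 vs 19: take 19 from right. Merged: [8, 10, 11, 15, 19, 19]
Compare 37 vs 19: take 19 from right. Merged: [8, 10, 11, 15, 19, 19, 19]
Compare 37 vs 31: take 31 from right. Merged: [8, 10, 11, 15, 19, 19, 19, 31]
Compare 37 vs 34: take 34 from right. Merged: [8, 10, 11, 15, 19, 19, 19, 31, 34]
Append remaining from left: [37, 40]. Merged: [8, 10, 11, 15, 19, 19, 19, 31, 34, 37, 40]

Final merged array: [8, 10, 11, 15, 19, 19, 19, 31, 34, 37, 40]
Total comparisons: 9

The merged array is [8, 10, 11, 15, 19, 19, 19, 31, 34, 37, 40], requiring 9 comparisons. The merge step runs in O(n) time where n is the total number of elements.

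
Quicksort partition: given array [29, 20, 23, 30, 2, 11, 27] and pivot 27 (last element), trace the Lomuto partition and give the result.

Lomuto partition with pivot = 27:

Initial array: [29, 20, 23, 30, 2, 11, 27]

arr[0]=29 > 27: no swap
arr[1]=20 <= 27: swap with position 0, array becomes [20, 29, 23, 30, 2, 11, 27]
arr[2]=23 <= 27: swap with position 1, array becomes [20, 23, 29, 30, 2, 11, 27]
arr[3]=30 > 27: no swap
arr[4]=2 <= 27: swap with position 2, array becomes [20, 23, 2, 30, 29, 11, 27]
arr[5]=11 <= 27: swap with position 3, array becomes [20, 23, 2, 11, 29, 30, 27]

Place pivot at position 4: [20, 23, 2, 11, 27, 30, 29]
Pivot position: 4

After partitioning with pivot 27, the array becomes [20, 23, 2, 11, 27, 30, 29]. The pivot is placed at index 4. All elements to the left of the pivot are <= 27, and all elements to the right are > 27.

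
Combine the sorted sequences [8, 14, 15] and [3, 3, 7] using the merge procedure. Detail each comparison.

Merging process:

Compare 8 vs 3: take 3 from right. Merged: [3]
Compare 8 vs 3: take 3 from right. Merged: [3, 3]
Compare 8 vs 7: take 7 from right. Merged: [3, 3, 7]
Append remaining from left: [8, 14, 15]. Merged: [3, 3, 7, 8, 14, 15]

Final merged array: [3, 3, 7, 8, 14, 15]
Total comparisons: 3

The merged array is [3, 3, 7, 8, 14, 15], requiring 3 comparisons. The merge step runs in O(n) time where n is the total number of elements.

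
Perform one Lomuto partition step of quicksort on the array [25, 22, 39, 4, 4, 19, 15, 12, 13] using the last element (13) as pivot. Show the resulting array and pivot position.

Lomuto partition with pivot = 13:

Initial array: [25, 22, 39, 4, 4, 19, 15, 12, 13]

arr[0]=25 > 13: no swap
arr[1]=22 > 13: no swap
arr[2]=39 > 13: no swap
arr[3]=4 <= 13: swap with position 0, array becomes [4, 22, 39, 25, 4, 19, 15, 12, 13]
arr[4]=4 <= 13: swap with position 1, array becomes [4, 4, 39, 25, 22, 19, 15, 12, 13]
arr[5]=19 > 13: no swap
arr[6]=15 > 13: no swap
arr[7]=12 <= 13: swap with position 2, array becomes [4, 4, 12, 25, 22, 19, 15, 39, 13]

Place pivot at position 3: [4, 4, 12, 13, 22, 19, 15, 39, 25]
Pivot position: 3

After partitioning with pivot 13, the array becomes [4, 4, 12, 13, 22, 19, 15, 39, 25]. The pivot is placed at index 3. All elements to the left of the pivot are <= 13, and all elements to the right are > 13.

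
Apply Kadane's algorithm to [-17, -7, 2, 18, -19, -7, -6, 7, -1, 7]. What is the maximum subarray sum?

Using Kadane's algorithm on [-17, -7, 2, 18, -19, -7, -6, 7, -1, 7]:

Scanning through the array:
Position 1 (value -7): max_ending_here = -7, max_so_far = -7
Position 2 (value 2): max_ending_here = 2, max_so_far = 2
Position 3 (value 18): max_ending_here = 20, max_so_far = 20
Position 4 (value -19): max_ending_here = 1, max_so_far = 20
Position 5 (value -7): max_ending_here = -6, max_so_far = 20
Position 6 (value -6): max_ending_here = -6, max_so_far = 20
Position 7 (value 7): max_ending_here = 7, max_so_far = 20
Position 8 (value -1): max_ending_here = 6, max_so_far = 20
Position 9 (value 7): max_ending_here = 13, max_so_far = 20

Maximum subarray: [2, 18]
Maximum sum: 20

The maximum subarray is [2, 18] with sum 20. This subarray runs from index 2 to index 3.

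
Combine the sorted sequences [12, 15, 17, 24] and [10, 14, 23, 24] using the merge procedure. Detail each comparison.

Merging process:

Compare 12 vs 10: take 10 from right. Merged: [10]
Compare 12 vs 14: take 12 from left. Merged: [10, 12]
Compare 15 vs 14: take 14 from right. Merged: [10, 12, 14]
Compare 15 vs 23: take 15 from left. Merged: [10, 12, 14, 15]
Compare 17 vs 23: take 17 from left. Merged: [10, 12, 14, 15, 17]
Compare 24 vs 23: take 23 from right. Merged: [10, 12, 14, 15, 17, 23]
Compare 24 vs 24: take 24 from left. Merged: [10, 12, 14, 15, 17, 23, 24]
Append remaining from right: [24]. Merged: [10, 12, 14, 15, 17, 23, 24, 24]

Final merged array: [10, 12, 14, 15, 17, 23, 24, 24]
Total comparisons: 7

The merged array is [10, 12, 14, 15, 17, 23, 24, 24], requiring 7 comparisons. The merge step runs in O(n) time where n is the total number of elements.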